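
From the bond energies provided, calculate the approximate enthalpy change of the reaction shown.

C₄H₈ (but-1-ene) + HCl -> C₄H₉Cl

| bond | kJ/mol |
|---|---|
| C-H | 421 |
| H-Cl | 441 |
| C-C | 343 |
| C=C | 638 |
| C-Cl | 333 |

ΔH ≈ −18 kJ

Bonds broken (reactants):
  C-C: 2 × 343 = 686
  C-H: 8 × 421 = 3368
  C=C: 1 × 638 = 638
  H-Cl: 1 × 441 = 441
  Σ(broken) = 5133 kJ
Bonds formed (products):
  C-C: 3 × 343 = 1029
  C-Cl: 1 × 333 = 333
  C-H: 9 × 421 = 3789
  Σ(formed) = 5151 kJ
ΔH = Σ(broken) − Σ(formed) = 5133 − 5151 = −18 kJ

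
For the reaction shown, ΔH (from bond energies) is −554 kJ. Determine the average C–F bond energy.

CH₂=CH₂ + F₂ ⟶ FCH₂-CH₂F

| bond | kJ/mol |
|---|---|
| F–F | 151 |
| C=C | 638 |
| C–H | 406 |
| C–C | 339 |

D(C–F) ≈ 502 kJ/mol

Let D be the C–F bond energy.
Σ(broken) = 4×406 + 1×638 + 1×151 = 2413
Σ(formed) = 1×339 + 2×D + 4×406 = 1963 + 2D
ΔH = Σ(broken) − Σ(formed) = (2413) − (1963 + 2D) = +450 − 2D
Setting this equal to −554 kJ gives 2D = 1004, so D = 502 kJ/mol.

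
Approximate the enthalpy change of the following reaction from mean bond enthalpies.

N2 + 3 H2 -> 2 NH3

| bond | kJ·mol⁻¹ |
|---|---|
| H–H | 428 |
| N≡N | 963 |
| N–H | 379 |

ΔH ≈ −27 kJ

Bonds broken (reactants):
  H–H: 3 × 428 = 1284
  N≡N: 1 × 963 = 963
  Σ(broken) = 2247 kJ
Bonds formed (products):
  N–H: 6 × 379 = 2274
  Σ(formed) = 2274 kJ
ΔH = Σ(broken) − Σ(formed) = 2247 − 2274 = −27 kJ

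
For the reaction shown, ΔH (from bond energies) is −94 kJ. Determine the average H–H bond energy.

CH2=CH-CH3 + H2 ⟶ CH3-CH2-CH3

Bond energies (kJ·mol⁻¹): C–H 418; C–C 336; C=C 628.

Let D be the H–H bond energy.
Σ(broken) = 1×336 + 6×418 + 1×628 + 1×D = 3472 + D
Σ(formed) = 2×336 + 8×418 = 4016
ΔH = Σ(broken) − Σ(formed) = (3472 + D) − (4016) = −544 + D
Setting this equal to −94 kJ gives D = 450 kJ/mol.

D(H–H) ≈ 450 kJ/mol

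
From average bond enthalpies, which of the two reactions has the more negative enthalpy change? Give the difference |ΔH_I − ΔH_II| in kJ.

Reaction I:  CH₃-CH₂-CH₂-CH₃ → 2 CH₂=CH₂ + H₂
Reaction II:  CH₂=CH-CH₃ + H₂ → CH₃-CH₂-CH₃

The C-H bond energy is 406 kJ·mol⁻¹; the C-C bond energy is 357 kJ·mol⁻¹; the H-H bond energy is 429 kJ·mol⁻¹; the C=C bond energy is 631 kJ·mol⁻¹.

Reaction I:
  Bonds broken (reactants):
    C-C: 3 × 357 = 1071
    C-H: 10 × 406 = 4060
    Σ(broken) = 5131 kJ
  Bonds formed (products):
    C-H: 8 × 406 = 3248
    C=C: 2 × 631 = 1262
    H-H: 1 × 429 = 429
    Σ(formed) = 4939 kJ
  ΔH_I = 5131 − 4939 = +192 kJ
Reaction II:
  Bonds broken (reactants):
    C-C: 1 × 357 = 357
    C-H: 6 × 406 = 2436
    C=C: 1 × 631 = 631
    H-H: 1 × 429 = 429
    Σ(broken) = 3853 kJ
  Bonds formed (products):
    C-C: 2 × 357 = 714
    C-H: 8 × 406 = 3248
    Σ(formed) = 3962 kJ
  ΔH_II = 3853 − 3962 = −109 kJ
ΔH_I − ΔH_II = +301 kJ, so reaction II has the more negative ΔH; |ΔH_I − ΔH_II| = 301 kJ.

Reaction II, by 301 kJ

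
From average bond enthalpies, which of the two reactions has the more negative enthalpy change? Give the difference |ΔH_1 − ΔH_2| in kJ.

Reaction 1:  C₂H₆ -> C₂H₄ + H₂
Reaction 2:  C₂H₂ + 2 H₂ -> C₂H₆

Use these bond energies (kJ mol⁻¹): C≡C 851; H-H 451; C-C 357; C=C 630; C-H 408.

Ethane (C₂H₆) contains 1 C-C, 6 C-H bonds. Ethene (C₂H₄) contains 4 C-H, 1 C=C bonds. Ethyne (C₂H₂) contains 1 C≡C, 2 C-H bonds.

Reaction 1:
  Bonds broken (reactants):
    C-C: 1 × 357 = 357
    C-H: 6 × 408 = 2448
    Σ(broken) = 2805 kJ
  Bonds formed (products):
    C-H: 4 × 408 = 1632
    C=C: 1 × 630 = 630
    H-H: 1 × 451 = 451
    Σ(formed) = 2713 kJ
  ΔH_1 = 2805 − 2713 = +92 kJ
Reaction 2:
  Bonds broken (reactants):
    C≡C: 1 × 851 = 851
    C-H: 2 × 408 = 816
    H-H: 2 × 451 = 902
    Σ(broken) = 2569 kJ
  Bonds formed (products):
    C-C: 1 × 357 = 357
    C-H: 6 × 408 = 2448
    Σ(formed) = 2805 kJ
  ΔH_2 = 2569 − 2805 = −236 kJ
ΔH_1 − ΔH_2 = +328 kJ, so reaction 2 has the more negative ΔH; |ΔH_1 − ΔH_2| = 328 kJ.

Reaction 2, by 328 kJ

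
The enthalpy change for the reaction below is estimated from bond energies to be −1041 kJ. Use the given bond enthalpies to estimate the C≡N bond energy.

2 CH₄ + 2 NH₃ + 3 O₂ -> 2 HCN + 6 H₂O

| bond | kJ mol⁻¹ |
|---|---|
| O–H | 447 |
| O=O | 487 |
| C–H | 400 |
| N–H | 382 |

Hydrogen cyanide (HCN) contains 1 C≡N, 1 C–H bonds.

Let D be the C≡N bond energy.
Σ(broken) = 8×400 + 6×382 + 3×487 = 6953
Σ(formed) = 2×D + 2×400 + 12×447 = 6164 + 2D
ΔH = Σ(broken) − Σ(formed) = (6953) − (6164 + 2D) = +789 − 2D
Setting this equal to −1041 kJ gives 2D = 1830, so D = 915 kJ/mol.

D(C≡N) ≈ 915 kJ/mol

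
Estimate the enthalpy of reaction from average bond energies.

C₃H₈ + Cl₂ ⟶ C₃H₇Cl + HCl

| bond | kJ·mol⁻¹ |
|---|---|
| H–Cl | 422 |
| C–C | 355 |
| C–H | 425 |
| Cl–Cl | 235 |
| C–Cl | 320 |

ΔH ≈ −82 kJ

Bonds broken (reactants):
  C–C: 2 × 355 = 710
  C–H: 8 × 425 = 3400
  Cl–Cl: 1 × 235 = 235
  Σ(broken) = 4345 kJ
Bonds formed (products):
  C–C: 2 × 355 = 710
  C–Cl: 1 × 320 = 320
  C–H: 7 × 425 = 2975
  H–Cl: 1 × 422 = 422
  Σ(formed) = 4427 kJ
ΔH = Σ(broken) − Σ(formed) = 4345 − 4427 = −82 kJ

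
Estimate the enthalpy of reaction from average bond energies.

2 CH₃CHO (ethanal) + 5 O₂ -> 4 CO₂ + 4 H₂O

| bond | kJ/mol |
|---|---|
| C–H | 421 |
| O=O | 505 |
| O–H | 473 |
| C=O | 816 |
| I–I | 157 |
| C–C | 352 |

Bonds broken (reactants):
  C–C: 2 × 352 = 704
  C–H: 8 × 421 = 3368
  C=O: 2 × 816 = 1632
  O=O: 5 × 505 = 2525
  Σ(broken) = 8229 kJ
Bonds formed (products):
  C=O: 8 × 816 = 6528
  O–H: 8 × 473 = 3784
  Σ(formed) = 10312 kJ
ΔH = Σ(broken) − Σ(formed) = 8229 − 10312 = −2083 kJ

ΔH ≈ −2083 kJ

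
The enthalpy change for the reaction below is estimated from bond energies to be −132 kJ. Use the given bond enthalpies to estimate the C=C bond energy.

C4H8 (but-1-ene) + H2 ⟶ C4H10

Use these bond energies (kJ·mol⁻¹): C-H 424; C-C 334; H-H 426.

Let D be the C=C bond energy.
Σ(broken) = 2×334 + 8×424 + 1×D + 1×426 = 4486 + D
Σ(formed) = 3×334 + 10×424 = 5242
ΔH = Σ(broken) − Σ(formed) = (4486 + D) − (5242) = −756 + D
Setting this equal to −132 kJ gives D = 624 kJ/mol.

D(C=C) ≈ 624 kJ/mol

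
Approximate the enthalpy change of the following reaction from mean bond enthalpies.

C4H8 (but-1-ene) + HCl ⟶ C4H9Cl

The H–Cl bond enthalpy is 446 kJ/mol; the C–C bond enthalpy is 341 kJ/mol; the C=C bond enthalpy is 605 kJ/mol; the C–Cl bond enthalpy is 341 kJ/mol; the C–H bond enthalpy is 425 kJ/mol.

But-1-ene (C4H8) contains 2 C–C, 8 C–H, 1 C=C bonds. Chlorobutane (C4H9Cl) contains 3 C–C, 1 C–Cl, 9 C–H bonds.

ΔH ≈ −56 kJ

Bonds broken (reactants):
  C–C: 2 × 341 = 682
  C–H: 8 × 425 = 3400
  C=C: 1 × 605 = 605
  H–Cl: 1 × 446 = 446
  Σ(broken) = 5133 kJ
Bonds formed (products):
  C–C: 3 × 341 = 1023
  C–Cl: 1 × 341 = 341
  C–H: 9 × 425 = 3825
  Σ(formed) = 5189 kJ
ΔH = Σ(broken) − Σ(formed) = 5133 − 5189 = −56 kJ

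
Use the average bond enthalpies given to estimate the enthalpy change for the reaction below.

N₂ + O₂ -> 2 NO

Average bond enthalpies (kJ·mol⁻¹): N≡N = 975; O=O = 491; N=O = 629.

Bonds broken (reactants):
  N≡N: 1 × 975 = 975
  O=O: 1 × 491 = 491
  Σ(broken) = 1466 kJ
Bonds formed (products):
  N=O: 2 × 629 = 1258
  Σ(formed) = 1258 kJ
ΔH = Σ(broken) − Σ(formed) = 1466 − 1258 = +208 kJ

ΔH ≈ +208 kJ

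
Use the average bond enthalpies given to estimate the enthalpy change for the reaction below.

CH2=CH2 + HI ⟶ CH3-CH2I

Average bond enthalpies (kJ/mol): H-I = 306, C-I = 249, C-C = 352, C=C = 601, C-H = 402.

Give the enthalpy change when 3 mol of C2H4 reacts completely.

ΔH = −288 kJ

Bonds broken (reactants):
  C-H: 4 × 402 = 1608
  C=C: 1 × 601 = 601
  H-I: 1 × 306 = 306
  Σ(broken) = 2515 kJ
Bonds formed (products):
  C-C: 1 × 352 = 352
  C-H: 5 × 402 = 2010
  C-I: 1 × 249 = 249
  Σ(formed) = 2611 kJ
ΔH = Σ(broken) − Σ(formed) = 2515 − 2611 = −96 kJ
For 3× the reaction as written: 3 × (−96) = −288 kJ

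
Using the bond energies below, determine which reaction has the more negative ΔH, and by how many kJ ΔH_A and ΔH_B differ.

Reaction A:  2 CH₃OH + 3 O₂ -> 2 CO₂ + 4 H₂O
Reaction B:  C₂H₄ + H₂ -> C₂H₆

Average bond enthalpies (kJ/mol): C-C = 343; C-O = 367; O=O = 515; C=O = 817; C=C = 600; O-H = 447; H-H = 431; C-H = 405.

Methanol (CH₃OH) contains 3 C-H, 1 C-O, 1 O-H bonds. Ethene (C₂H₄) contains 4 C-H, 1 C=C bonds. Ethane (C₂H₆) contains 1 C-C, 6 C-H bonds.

Reaction A, by 1119 kJ

Reaction A:
  Bonds broken (reactants):
    C-H: 6 × 405 = 2430
    C-O: 2 × 367 = 734
    O-H: 2 × 447 = 894
    O=O: 3 × 515 = 1545
    Σ(broken) = 5603 kJ
  Bonds formed (products):
    C=O: 4 × 817 = 3268
    O-H: 8 × 447 = 3576
    Σ(formed) = 6844 kJ
  ΔH_A = 5603 − 6844 = −1241 kJ
Reaction B:
  Bonds broken (reactants):
    C-H: 4 × 405 = 1620
    C=C: 1 × 600 = 600
    H-H: 1 × 431 = 431
    Σ(broken) = 2651 kJ
  Bonds formed (products):
    C-C: 1 × 343 = 343
    C-H: 6 × 405 = 2430
    Σ(formed) = 2773 kJ
  ΔH_B = 2651 − 2773 = −122 kJ
ΔH_A − ΔH_B = −1119 kJ, so reaction A has the more negative ΔH; |ΔH_A − ΔH_B| = 1119 kJ.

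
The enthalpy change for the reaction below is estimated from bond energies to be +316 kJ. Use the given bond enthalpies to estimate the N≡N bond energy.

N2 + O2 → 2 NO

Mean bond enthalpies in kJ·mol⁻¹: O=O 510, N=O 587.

D(N≡N) ≈ 980 kJ/mol

Let D be the N≡N bond energy.
Σ(broken) = 1×D + 1×510 = 510 + D
Σ(formed) = 2×587 = 1174
ΔH = Σ(broken) − Σ(formed) = (510 + D) − (1174) = −664 + D
Setting this equal to +316 kJ gives D = 980 kJ/mol.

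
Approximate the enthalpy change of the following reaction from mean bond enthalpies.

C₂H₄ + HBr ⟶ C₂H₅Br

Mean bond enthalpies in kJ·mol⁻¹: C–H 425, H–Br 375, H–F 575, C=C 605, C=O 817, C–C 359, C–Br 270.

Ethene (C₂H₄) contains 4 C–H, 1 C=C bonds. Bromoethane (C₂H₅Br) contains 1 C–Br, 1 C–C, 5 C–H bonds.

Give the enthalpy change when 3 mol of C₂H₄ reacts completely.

Bonds broken (reactants):
  C–H: 4 × 425 = 1700
  C=C: 1 × 605 = 605
  H–Br: 1 × 375 = 375
  Σ(broken) = 2680 kJ
Bonds formed (products):
  C–Br: 1 × 270 = 270
  C–C: 1 × 359 = 359
  C–H: 5 × 425 = 2125
  Σ(formed) = 2754 kJ
ΔH = Σ(broken) − Σ(formed) = 2680 − 2754 = −74 kJ
For 3× the reaction as written: 3 × (−74) = −222 kJ

ΔH = −222 kJ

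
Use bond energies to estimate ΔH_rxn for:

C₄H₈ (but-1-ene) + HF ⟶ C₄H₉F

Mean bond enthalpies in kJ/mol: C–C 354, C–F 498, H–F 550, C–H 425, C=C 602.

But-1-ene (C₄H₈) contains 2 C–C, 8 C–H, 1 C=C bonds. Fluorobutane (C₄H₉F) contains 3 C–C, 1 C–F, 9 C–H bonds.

Bonds broken (reactants):
  C–C: 2 × 354 = 708
  C–H: 8 × 425 = 3400
  C=C: 1 × 602 = 602
  H–F: 1 × 550 = 550
  Σ(broken) = 5260 kJ
Bonds formed (products):
  C–C: 3 × 354 = 1062
  C–F: 1 × 498 = 498
  C–H: 9 × 425 = 3825
  Σ(formed) = 5385 kJ
ΔH = Σ(broken) − Σ(formed) = 5260 − 5385 = −125 kJ

ΔH ≈ −125 kJ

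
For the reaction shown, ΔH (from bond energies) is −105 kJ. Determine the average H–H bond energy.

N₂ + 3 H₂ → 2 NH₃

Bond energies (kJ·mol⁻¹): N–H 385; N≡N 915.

Let D be the H–H bond energy.
Σ(broken) = 3×D + 1×915 = 915 + 3D
Σ(formed) = 6×385 = 2310
ΔH = Σ(broken) − Σ(formed) = (915 + 3D) − (2310) = −1395 + 3D
Setting this equal to −105 kJ gives 3D = 1290, so D = 430 kJ/mol.

D(H–H) ≈ 430 kJ/mol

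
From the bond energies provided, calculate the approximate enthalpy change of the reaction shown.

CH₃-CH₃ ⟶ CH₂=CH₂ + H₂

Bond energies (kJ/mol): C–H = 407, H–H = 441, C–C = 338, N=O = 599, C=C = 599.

ΔH ≈ +112 kJ

Bonds broken (reactants):
  C–C: 1 × 338 = 338
  C–H: 6 × 407 = 2442
  Σ(broken) = 2780 kJ
Bonds formed (products):
  C–H: 4 × 407 = 1628
  C=C: 1 × 599 = 599
  H–H: 1 × 441 = 441
  Σ(formed) = 2668 kJ
ΔH = Σ(broken) − Σ(formed) = 2780 − 2668 = +112 kJ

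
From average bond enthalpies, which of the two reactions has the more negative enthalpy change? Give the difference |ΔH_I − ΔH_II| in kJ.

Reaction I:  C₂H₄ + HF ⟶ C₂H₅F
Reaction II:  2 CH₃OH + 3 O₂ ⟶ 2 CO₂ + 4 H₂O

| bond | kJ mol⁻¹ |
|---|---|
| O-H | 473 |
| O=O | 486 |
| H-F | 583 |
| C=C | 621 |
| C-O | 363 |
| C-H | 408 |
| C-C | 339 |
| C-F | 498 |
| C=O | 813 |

Reaction II, by 1417 kJ

Reaction I:
  Bonds broken (reactants):
    C-H: 4 × 408 = 1632
    C=C: 1 × 621 = 621
    H-F: 1 × 583 = 583
    Σ(broken) = 2836 kJ
  Bonds formed (products):
    C-C: 1 × 339 = 339
    C-F: 1 × 498 = 498
    C-H: 5 × 408 = 2040
    Σ(formed) = 2877 kJ
  ΔH_I = 2836 − 2877 = −41 kJ
Reaction II:
  Bonds broken (reactants):
    C-H: 6 × 408 = 2448
    C-O: 2 × 363 = 726
    O-H: 2 × 473 = 946
    O=O: 3 × 486 = 1458
    Σ(broken) = 5578 kJ
  Bonds formed (products):
    C=O: 4 × 813 = 3252
    O-H: 8 × 473 = 3784
    Σ(formed) = 7036 kJ
  ΔH_II = 5578 − 7036 = −1458 kJ
ΔH_I − ΔH_II = +1417 kJ, so reaction II has the more negative ΔH; |ΔH_I − ΔH_II| = 1417 kJ.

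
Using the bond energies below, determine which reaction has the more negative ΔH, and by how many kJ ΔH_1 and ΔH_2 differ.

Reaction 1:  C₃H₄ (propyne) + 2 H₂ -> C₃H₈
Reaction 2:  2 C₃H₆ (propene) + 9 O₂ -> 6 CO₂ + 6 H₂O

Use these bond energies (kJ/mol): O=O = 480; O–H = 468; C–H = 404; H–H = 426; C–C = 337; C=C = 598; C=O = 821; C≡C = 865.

Reaction 1:
  Bonds broken (reactants):
    C≡C: 1 × 865 = 865
    C–C: 1 × 337 = 337
    C–H: 4 × 404 = 1616
    H–H: 2 × 426 = 852
    Σ(broken) = 3670 kJ
  Bonds formed (products):
    C–C: 2 × 337 = 674
    C–H: 8 × 404 = 3232
    Σ(formed) = 3906 kJ
  ΔH_1 = 3670 − 3906 = −236 kJ
Reaction 2:
  Bonds broken (reactants):
    C–C: 2 × 337 = 674
    C–H: 12 × 404 = 4848
    C=C: 2 × 598 = 1196
    O=O: 9 × 480 = 4320
    Σ(broken) = 11038 kJ
  Bonds formed (products):
    C=O: 12 × 821 = 9852
    O–H: 12 × 468 = 5616
    Σ(formed) = 15468 kJ
  ΔH_2 = 11038 − 15468 = −4430 kJ
ΔH_1 − ΔH_2 = +4194 kJ, so reaction 2 has the more negative ΔH; |ΔH_1 − ΔH_2| = 4194 kJ.

Reaction 2, by 4194 kJ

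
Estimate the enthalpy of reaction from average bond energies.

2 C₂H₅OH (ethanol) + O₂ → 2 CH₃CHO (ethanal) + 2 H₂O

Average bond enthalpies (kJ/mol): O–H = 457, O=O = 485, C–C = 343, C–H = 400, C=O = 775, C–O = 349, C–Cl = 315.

ΔH ≈ −481 kJ

Bonds broken (reactants):
  C–C: 2 × 343 = 686
  C–H: 10 × 400 = 4000
  C–O: 2 × 349 = 698
  O–H: 2 × 457 = 914
  O=O: 1 × 485 = 485
  Σ(broken) = 6783 kJ
Bonds formed (products):
  C–C: 2 × 343 = 686
  C–H: 8 × 400 = 3200
  C=O: 2 × 775 = 1550
  O–H: 4 × 457 = 1828
  Σ(formed) = 7264 kJ
ΔH = Σ(broken) − Σ(formed) = 6783 − 7264 = −481 kJ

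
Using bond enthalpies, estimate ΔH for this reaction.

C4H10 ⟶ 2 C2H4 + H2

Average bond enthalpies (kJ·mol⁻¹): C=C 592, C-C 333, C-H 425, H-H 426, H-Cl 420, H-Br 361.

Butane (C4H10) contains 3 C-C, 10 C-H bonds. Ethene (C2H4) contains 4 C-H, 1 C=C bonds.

Bonds broken (reactants):
  C-C: 3 × 333 = 999
  C-H: 10 × 425 = 4250
  Σ(broken) = 5249 kJ
Bonds formed (products):
  C-H: 8 × 425 = 3400
  C=C: 2 × 592 = 1184
  H-H: 1 × 426 = 426
  Σ(formed) = 5010 kJ
ΔH = Σ(broken) − Σ(formed) = 5249 − 5010 = +239 kJ

ΔH ≈ +239 kJ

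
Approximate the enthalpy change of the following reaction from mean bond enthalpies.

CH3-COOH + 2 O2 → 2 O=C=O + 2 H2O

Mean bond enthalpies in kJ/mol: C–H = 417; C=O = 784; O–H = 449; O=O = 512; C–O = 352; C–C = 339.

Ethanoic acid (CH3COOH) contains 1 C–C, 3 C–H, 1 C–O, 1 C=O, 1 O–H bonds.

ΔH ≈ −733 kJ

Bonds broken (reactants):
  C–C: 1 × 339 = 339
  C–H: 3 × 417 = 1251
  C–O: 1 × 352 = 352
  C=O: 1 × 784 = 784
  O–H: 1 × 449 = 449
  O=O: 2 × 512 = 1024
  Σ(broken) = 4199 kJ
Bonds formed (products):
  C=O: 4 × 784 = 3136
  O–H: 4 × 449 = 1796
  Σ(formed) = 4932 kJ
ΔH = Σ(broken) − Σ(formed) = 4199 − 4932 = −733 kJ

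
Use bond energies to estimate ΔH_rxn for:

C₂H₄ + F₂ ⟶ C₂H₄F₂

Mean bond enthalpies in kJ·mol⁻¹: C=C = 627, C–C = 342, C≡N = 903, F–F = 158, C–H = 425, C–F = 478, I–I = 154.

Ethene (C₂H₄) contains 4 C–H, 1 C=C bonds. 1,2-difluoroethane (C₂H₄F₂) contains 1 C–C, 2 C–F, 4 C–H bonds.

Bonds broken (reactants):
  C–H: 4 × 425 = 1700
  C=C: 1 × 627 = 627
  F–F: 1 × 158 = 158
  Σ(broken) = 2485 kJ
Bonds formed (products):
  C–C: 1 × 342 = 342
  C–F: 2 × 478 = 956
  C–H: 4 × 425 = 1700
  Σ(formed) = 2998 kJ
ΔH = Σ(broken) − Σ(formed) = 2485 − 2998 = −513 kJ

ΔH ≈ −513 kJ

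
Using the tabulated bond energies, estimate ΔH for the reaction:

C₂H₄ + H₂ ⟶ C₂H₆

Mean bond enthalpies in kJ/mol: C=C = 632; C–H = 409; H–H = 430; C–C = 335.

ΔH ≈ −91 kJ

Bonds broken (reactants):
  C–H: 4 × 409 = 1636
  C=C: 1 × 632 = 632
  H–H: 1 × 430 = 430
  Σ(broken) = 2698 kJ
Bonds formed (products):
  C–C: 1 × 335 = 335
  C–H: 6 × 409 = 2454
  Σ(formed) = 2789 kJ
ΔH = Σ(broken) − Σ(formed) = 2698 − 2789 = −91 kJ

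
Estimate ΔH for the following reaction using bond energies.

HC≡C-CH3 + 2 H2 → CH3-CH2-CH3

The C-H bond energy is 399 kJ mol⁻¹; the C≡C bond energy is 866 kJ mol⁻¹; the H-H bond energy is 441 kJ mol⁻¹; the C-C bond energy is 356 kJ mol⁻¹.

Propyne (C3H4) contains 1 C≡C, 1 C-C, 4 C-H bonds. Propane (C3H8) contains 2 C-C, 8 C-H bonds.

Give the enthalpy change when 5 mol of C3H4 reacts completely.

Bonds broken (reactants):
  C≡C: 1 × 866 = 866
  C-C: 1 × 356 = 356
  C-H: 4 × 399 = 1596
  H-H: 2 × 441 = 882
  Σ(broken) = 3700 kJ
Bonds formed (products):
  C-C: 2 × 356 = 712
  C-H: 8 × 399 = 3192
  Σ(formed) = 3904 kJ
ΔH = Σ(broken) − Σ(formed) = 3700 − 3904 = −204 kJ
For 5× the reaction as written: 5 × (−204) = −1020 kJ

ΔH = −1020 kJ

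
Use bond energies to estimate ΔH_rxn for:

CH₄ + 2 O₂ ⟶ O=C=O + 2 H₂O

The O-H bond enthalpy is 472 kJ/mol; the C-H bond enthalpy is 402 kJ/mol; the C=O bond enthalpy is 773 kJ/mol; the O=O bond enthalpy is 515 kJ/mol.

ΔH ≈ −796 kJ

Bonds broken (reactants):
  C-H: 4 × 402 = 1608
  O=O: 2 × 515 = 1030
  Σ(broken) = 2638 kJ
Bonds formed (products):
  C=O: 2 × 773 = 1546
  O-H: 4 × 472 = 1888
  Σ(formed) = 3434 kJ
ΔH = Σ(broken) − Σ(formed) = 2638 − 3434 = −796 kJ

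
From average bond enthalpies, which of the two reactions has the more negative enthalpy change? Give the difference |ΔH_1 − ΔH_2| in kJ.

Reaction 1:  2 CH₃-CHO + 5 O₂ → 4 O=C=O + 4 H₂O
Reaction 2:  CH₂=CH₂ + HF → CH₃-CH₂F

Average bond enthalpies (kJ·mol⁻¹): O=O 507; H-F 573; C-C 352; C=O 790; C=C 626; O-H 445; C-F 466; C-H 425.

Reaction 1, by 1617 kJ

Reaction 1:
  Bonds broken (reactants):
    C-C: 2 × 352 = 704
    C-H: 8 × 425 = 3400
    C=O: 2 × 790 = 1580
    O=O: 5 × 507 = 2535
    Σ(broken) = 8219 kJ
  Bonds formed (products):
    C=O: 8 × 790 = 6320
    O-H: 8 × 445 = 3560
    Σ(formed) = 9880 kJ
  ΔH_1 = 8219 − 9880 = −1661 kJ
Reaction 2:
  Bonds broken (reactants):
    C-H: 4 × 425 = 1700
    C=C: 1 × 626 = 626
    H-F: 1 × 573 = 573
    Σ(broken) = 2899 kJ
  Bonds formed (products):
    C-C: 1 × 352 = 352
    C-F: 1 × 466 = 466
    C-H: 5 × 425 = 2125
    Σ(formed) = 2943 kJ
  ΔH_2 = 2899 − 2943 = −44 kJ
ΔH_1 − ΔH_2 = −1617 kJ, so reaction 1 has the more negative ΔH; |ΔH_1 − ΔH_2| = 1617 kJ.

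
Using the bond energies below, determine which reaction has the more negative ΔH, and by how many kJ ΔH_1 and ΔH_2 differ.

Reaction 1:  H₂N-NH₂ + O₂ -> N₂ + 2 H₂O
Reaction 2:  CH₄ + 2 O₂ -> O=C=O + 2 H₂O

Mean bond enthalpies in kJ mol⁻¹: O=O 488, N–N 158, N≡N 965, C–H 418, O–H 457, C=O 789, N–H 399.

Reaction 1:
  Bonds broken (reactants):
    N–H: 4 × 399 = 1596
    N–N: 1 × 158 = 158
    O=O: 1 × 488 = 488
    Σ(broken) = 2242 kJ
  Bonds formed (products):
    N≡N: 1 × 965 = 965
    O–H: 4 × 457 = 1828
    Σ(formed) = 2793 kJ
  ΔH_1 = 2242 − 2793 = −551 kJ
Reaction 2:
  Bonds broken (reactants):
    C–H: 4 × 418 = 1672
    O=O: 2 × 488 = 976
    Σ(broken) = 2648 kJ
  Bonds formed (products):
    C=O: 2 × 789 = 1578
    O–H: 4 × 457 = 1828
    Σ(formed) = 3406 kJ
  ΔH_2 = 2648 − 3406 = −758 kJ
ΔH_1 − ΔH_2 = +207 kJ, so reaction 2 has the more negative ΔH; |ΔH_1 − ΔH_2| = 207 kJ.

Reaction 2, by 207 kJ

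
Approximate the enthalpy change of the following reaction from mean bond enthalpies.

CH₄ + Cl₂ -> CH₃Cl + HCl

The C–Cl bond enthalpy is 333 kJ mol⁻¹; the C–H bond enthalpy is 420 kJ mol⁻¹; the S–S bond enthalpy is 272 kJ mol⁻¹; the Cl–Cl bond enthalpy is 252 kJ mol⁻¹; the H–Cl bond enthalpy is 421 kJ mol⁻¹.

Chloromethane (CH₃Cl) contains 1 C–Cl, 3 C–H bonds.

Bonds broken (reactants):
  C–H: 4 × 420 = 1680
  Cl–Cl: 1 × 252 = 252
  Σ(broken) = 1932 kJ
Bonds formed (products):
  C–Cl: 1 × 333 = 333
  C–H: 3 × 420 = 1260
  H–Cl: 1 × 421 = 421
  Σ(formed) = 2014 kJ
ΔH = Σ(broken) − Σ(formed) = 1932 − 2014 = −82 kJ

ΔH ≈ −82 kJ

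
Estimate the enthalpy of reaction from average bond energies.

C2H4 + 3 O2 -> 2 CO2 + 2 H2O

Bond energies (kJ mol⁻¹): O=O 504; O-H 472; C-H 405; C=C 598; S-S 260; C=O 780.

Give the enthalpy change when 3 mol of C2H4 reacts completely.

ΔH = −3834 kJ

Bonds broken (reactants):
  C-H: 4 × 405 = 1620
  C=C: 1 × 598 = 598
  O=O: 3 × 504 = 1512
  Σ(broken) = 3730 kJ
Bonds formed (products):
  C=O: 4 × 780 = 3120
  O-H: 4 × 472 = 1888
  Σ(formed) = 5008 kJ
ΔH = Σ(broken) − Σ(formed) = 3730 − 5008 = −1278 kJ
For 3× the reaction as written: 3 × (−1278) = −3834 kJ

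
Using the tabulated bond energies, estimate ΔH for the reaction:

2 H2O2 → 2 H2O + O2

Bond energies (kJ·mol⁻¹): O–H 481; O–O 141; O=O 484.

ΔH ≈ −202 kJ

Bonds broken (reactants):
  O–H: 4 × 481 = 1924
  O–O: 2 × 141 = 282
  Σ(broken) = 2206 kJ
Bonds formed (products):
  O–H: 4 × 481 = 1924
  O=O: 1 × 484 = 484
  Σ(formed) = 2408 kJ
ΔH = Σ(broken) − Σ(formed) = 2206 − 2408 = −202 kJ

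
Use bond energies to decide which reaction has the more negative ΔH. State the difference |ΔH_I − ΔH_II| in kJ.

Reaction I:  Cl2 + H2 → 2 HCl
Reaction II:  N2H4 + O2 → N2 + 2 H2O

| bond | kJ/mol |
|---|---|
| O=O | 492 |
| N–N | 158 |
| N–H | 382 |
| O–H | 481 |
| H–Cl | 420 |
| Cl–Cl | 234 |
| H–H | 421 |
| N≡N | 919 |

Reaction II, by 480 kJ

Reaction I:
  Bonds broken (reactants):
    Cl–Cl: 1 × 234 = 234
    H–H: 1 × 421 = 421
    Σ(broken) = 655 kJ
  Bonds formed (products):
    H–Cl: 2 × 420 = 840
    Σ(formed) = 840 kJ
  ΔH_I = 655 − 840 = −185 kJ
Reaction II:
  Bonds broken (reactants):
    N–H: 4 × 382 = 1528
    N–N: 1 × 158 = 158
    O=O: 1 × 492 = 492
    Σ(broken) = 2178 kJ
  Bonds formed (products):
    N≡N: 1 × 919 = 919
    O–H: 4 × 481 = 1924
    Σ(formed) = 2843 kJ
  ΔH_II = 2178 − 2843 = −665 kJ
ΔH_I − ΔH_II = +480 kJ, so reaction II has the more negative ΔH; |ΔH_I − ΔH_II| = 480 kJ.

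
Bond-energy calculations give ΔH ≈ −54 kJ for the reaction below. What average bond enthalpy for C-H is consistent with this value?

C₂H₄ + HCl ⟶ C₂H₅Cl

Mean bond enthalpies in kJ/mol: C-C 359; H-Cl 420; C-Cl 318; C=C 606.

Let D be the C-H bond energy.
Σ(broken) = 4×D + 1×606 + 1×420 = 1026 + 4D
Σ(formed) = 1×359 + 1×318 + 5×D = 677 + 5D
ΔH = Σ(broken) − Σ(formed) = (1026 + 4D) − (677 + 5D) = +349 − D
Setting this equal to −54 kJ gives D = 403 kJ/mol.

D(C-H) ≈ 403 kJ/mol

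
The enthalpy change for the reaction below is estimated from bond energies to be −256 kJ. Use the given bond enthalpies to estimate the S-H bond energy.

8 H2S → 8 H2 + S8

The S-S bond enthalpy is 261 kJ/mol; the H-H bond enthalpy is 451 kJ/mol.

Let D be the S-H bond energy.
Σ(broken) = 16×D = 16D
Σ(formed) = 8×451 + 8×261 = 5696
ΔH = Σ(broken) − Σ(formed) = (16D) − (5696) = −5696 + 16D
Setting this equal to −256 kJ gives 16D = 5440, so D = 340 kJ/mol.

D(S-H) ≈ 340 kJ/mol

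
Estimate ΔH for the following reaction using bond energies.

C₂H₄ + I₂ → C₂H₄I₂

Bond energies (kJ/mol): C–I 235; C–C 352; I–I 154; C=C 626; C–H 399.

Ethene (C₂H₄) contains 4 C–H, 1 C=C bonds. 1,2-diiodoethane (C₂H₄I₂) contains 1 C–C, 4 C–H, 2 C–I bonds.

Bonds broken (reactants):
  C–H: 4 × 399 = 1596
  C=C: 1 × 626 = 626
  I–I: 1 × 154 = 154
  Σ(broken) = 2376 kJ
Bonds formed (products):
  C–C: 1 × 352 = 352
  C–H: 4 × 399 = 1596
  C–I: 2 × 235 = 470
  Σ(formed) = 2418 kJ
ΔH = Σ(broken) − Σ(formed) = 2376 − 2418 = −42 kJ

ΔH ≈ −42 kJ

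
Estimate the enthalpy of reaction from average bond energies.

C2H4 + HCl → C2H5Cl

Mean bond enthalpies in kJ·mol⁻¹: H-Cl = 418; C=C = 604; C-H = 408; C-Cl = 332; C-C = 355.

Bonds broken (reactants):
  C-H: 4 × 408 = 1632
  C=C: 1 × 604 = 604
  H-Cl: 1 × 418 = 418
  Σ(broken) = 2654 kJ
Bonds formed (products):
  C-C: 1 × 355 = 355
  C-Cl: 1 × 332 = 332
  C-H: 5 × 408 = 2040
  Σ(formed) = 2727 kJ
ΔH = Σ(broken) − Σ(formed) = 2654 − 2727 = −73 kJ

ΔH ≈ −73 kJ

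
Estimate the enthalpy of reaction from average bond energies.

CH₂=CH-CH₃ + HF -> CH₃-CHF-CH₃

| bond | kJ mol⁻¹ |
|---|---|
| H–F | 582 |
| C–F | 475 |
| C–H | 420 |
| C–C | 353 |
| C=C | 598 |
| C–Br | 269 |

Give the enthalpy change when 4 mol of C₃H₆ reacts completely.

Bonds broken (reactants):
  C–C: 1 × 353 = 353
  C–H: 6 × 420 = 2520
  C=C: 1 × 598 = 598
  H–F: 1 × 582 = 582
  Σ(broken) = 4053 kJ
Bonds formed (products):
  C–C: 2 × 353 = 706
  C–F: 1 × 475 = 475
  C–H: 7 × 420 = 2940
  Σ(formed) = 4121 kJ
ΔH = Σ(broken) − Σ(formed) = 4053 − 4121 = −68 kJ
For 4× the reaction as written: 4 × (−68) = −272 kJ

ΔH = −272 kJ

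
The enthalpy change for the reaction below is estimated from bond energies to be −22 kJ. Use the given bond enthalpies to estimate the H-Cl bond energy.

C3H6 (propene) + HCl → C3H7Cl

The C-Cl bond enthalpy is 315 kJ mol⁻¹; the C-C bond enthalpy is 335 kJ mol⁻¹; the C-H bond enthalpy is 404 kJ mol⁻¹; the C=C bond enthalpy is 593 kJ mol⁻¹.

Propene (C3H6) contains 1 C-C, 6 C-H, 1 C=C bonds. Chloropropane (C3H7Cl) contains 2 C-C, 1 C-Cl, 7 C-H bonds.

D(H-Cl) ≈ 439 kJ/mol

Let D be the H-Cl bond energy.
Σ(broken) = 1×335 + 6×404 + 1×593 + 1×D = 3352 + D
Σ(formed) = 2×335 + 1×315 + 7×404 = 3813
ΔH = Σ(broken) − Σ(formed) = (3352 + D) − (3813) = −461 + D
Setting this equal to −22 kJ gives D = 439 kJ/mol.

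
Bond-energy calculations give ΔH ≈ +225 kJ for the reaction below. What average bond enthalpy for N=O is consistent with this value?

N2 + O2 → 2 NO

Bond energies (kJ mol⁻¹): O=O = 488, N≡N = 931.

D(N=O) ≈ 597 kJ/mol

Let D be the N=O bond energy.
Σ(broken) = 1×931 + 1×488 = 1419
Σ(formed) = 2×D = 2D
ΔH = Σ(broken) − Σ(formed) = (1419) − (2D) = +1419 − 2D
Setting this equal to +225 kJ gives 2D = 1194, so D = 597 kJ/mol.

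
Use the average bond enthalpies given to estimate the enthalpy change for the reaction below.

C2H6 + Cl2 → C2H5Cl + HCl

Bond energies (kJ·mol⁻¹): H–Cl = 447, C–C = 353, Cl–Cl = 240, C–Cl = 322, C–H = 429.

ΔH ≈ −100 kJ

Bonds broken (reactants):
  C–C: 1 × 353 = 353
  C–H: 6 × 429 = 2574
  Cl–Cl: 1 × 240 = 240
  Σ(broken) = 3167 kJ
Bonds formed (products):
  C–C: 1 × 353 = 353
  C–Cl: 1 × 322 = 322
  C–H: 5 × 429 = 2145
  H–Cl: 1 × 447 = 447
  Σ(formed) = 3267 kJ
ΔH = Σ(broken) − Σ(formed) = 3167 − 3267 = −100 kJ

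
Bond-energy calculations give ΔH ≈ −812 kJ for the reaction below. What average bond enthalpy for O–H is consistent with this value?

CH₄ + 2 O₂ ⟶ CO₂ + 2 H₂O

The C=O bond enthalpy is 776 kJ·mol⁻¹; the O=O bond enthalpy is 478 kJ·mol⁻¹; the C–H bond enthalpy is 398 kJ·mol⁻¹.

Let D be the O–H bond energy.
Σ(broken) = 4×398 + 2×478 = 2548
Σ(formed) = 2×776 + 4×D = 1552 + 4D
ΔH = Σ(broken) − Σ(formed) = (2548) − (1552 + 4D) = +996 − 4D
Setting this equal to −812 kJ gives 4D = 1808, so D = 452 kJ/mol.

D(O–H) ≈ 452 kJ/mol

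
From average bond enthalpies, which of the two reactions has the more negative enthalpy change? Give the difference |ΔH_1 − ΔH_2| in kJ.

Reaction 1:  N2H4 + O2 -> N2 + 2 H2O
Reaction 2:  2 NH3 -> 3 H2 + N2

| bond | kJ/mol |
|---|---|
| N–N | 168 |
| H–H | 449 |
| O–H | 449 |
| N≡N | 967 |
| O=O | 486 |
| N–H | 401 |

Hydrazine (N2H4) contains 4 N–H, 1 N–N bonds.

Reaction 1:
  Bonds broken (reactants):
    N–H: 4 × 401 = 1604
    N–N: 1 × 168 = 168
    O=O: 1 × 486 = 486
    Σ(broken) = 2258 kJ
  Bonds formed (products):
    N≡N: 1 × 967 = 967
    O–H: 4 × 449 = 1796
    Σ(formed) = 2763 kJ
  ΔH_1 = 2258 − 2763 = −505 kJ
Reaction 2:
  Bonds broken (reactants):
    N–H: 6 × 401 = 2406
    Σ(broken) = 2406 kJ
  Bonds formed (products):
    H–H: 3 × 449 = 1347
    N≡N: 1 × 967 = 967
    Σ(formed) = 2314 kJ
  ΔH_2 = 2406 − 2314 = +92 kJ
ΔH_1 − ΔH_2 = −597 kJ, so reaction 1 has the more negative ΔH; |ΔH_1 − ΔH_2| = 597 kJ.

Reaction 1, by 597 kJ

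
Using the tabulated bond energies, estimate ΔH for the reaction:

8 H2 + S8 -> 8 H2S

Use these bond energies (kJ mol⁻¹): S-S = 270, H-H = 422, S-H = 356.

Bonds broken (reactants):
  H-H: 8 × 422 = 3376
  S-S: 8 × 270 = 2160
  Σ(broken) = 5536 kJ
Bonds formed (products):
  S-H: 16 × 356 = 5696
  Σ(formed) = 5696 kJ
ΔH = Σ(broken) − Σ(formed) = 5536 − 5696 = −160 kJ

ΔH ≈ −160 kJ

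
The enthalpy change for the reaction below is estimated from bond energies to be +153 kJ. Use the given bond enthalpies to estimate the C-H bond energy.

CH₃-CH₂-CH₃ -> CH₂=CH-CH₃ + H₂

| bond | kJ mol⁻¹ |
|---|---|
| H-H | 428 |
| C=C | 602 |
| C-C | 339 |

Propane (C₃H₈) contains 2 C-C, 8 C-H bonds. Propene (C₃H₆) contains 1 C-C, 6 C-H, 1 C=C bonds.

D(C-H) ≈ 422 kJ/mol

Let D be the C-H bond energy.
Σ(broken) = 2×339 + 8×D = 678 + 8D
Σ(formed) = 1×339 + 6×D + 1×602 + 1×428 = 1369 + 6D
ΔH = Σ(broken) − Σ(formed) = (678 + 8D) − (1369 + 6D) = −691 + 2D
Setting this equal to +153 kJ gives 2D = 844, so D = 422 kJ/mol.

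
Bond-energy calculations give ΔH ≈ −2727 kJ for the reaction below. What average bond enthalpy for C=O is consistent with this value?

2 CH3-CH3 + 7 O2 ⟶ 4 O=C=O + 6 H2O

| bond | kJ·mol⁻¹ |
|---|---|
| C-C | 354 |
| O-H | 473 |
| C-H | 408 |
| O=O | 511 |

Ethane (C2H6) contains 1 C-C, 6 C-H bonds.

Let D be the C=O bond energy.
Σ(broken) = 2×354 + 12×408 + 7×511 = 9181
Σ(formed) = 8×D + 12×473 = 5676 + 8D
ΔH = Σ(broken) − Σ(formed) = (9181) − (5676 + 8D) = +3505 − 8D
Setting this equal to −2727 kJ gives 8D = 6232, so D = 779 kJ/mol.

D(C=O) ≈ 779 kJ/mol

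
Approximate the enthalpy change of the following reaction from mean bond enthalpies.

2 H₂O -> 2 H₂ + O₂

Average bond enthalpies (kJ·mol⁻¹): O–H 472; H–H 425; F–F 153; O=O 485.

ΔH ≈ +553 kJ

Bonds broken (reactants):
  O–H: 4 × 472 = 1888
  Σ(broken) = 1888 kJ
Bonds formed (products):
  H–H: 2 × 425 = 850
  O=O: 1 × 485 = 485
  Σ(formed) = 1335 kJ
ΔH = Σ(broken) − Σ(formed) = 1888 − 1335 = +553 kJ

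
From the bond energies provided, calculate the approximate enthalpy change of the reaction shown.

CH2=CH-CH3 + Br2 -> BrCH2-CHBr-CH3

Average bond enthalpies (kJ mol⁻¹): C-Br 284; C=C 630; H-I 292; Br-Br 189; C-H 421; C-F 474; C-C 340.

ΔH ≈ −89 kJ

Bonds broken (reactants):
  Br-Br: 1 × 189 = 189
  C-C: 1 × 340 = 340
  C-H: 6 × 421 = 2526
  C=C: 1 × 630 = 630
  Σ(broken) = 3685 kJ
Bonds formed (products):
  C-Br: 2 × 284 = 568
  C-C: 2 × 340 = 680
  C-H: 6 × 421 = 2526
  Σ(formed) = 3774 kJ
ΔH = Σ(broken) − Σ(formed) = 3685 − 3774 = −89 kJ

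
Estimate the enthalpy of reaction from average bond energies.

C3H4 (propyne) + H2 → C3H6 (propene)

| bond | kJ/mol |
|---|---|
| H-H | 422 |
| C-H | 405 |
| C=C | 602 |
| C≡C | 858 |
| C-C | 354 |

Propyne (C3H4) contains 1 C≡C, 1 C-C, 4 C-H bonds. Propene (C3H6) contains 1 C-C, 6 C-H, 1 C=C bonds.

Bonds broken (reactants):
  C≡C: 1 × 858 = 858
  C-C: 1 × 354 = 354
  C-H: 4 × 405 = 1620
  H-H: 1 × 422 = 422
  Σ(broken) = 3254 kJ
Bonds formed (products):
  C-C: 1 × 354 = 354
  C-H: 6 × 405 = 2430
  C=C: 1 × 602 = 602
  Σ(formed) = 3386 kJ
ΔH = Σ(broken) − Σ(formed) = 3254 − 3386 = −132 kJ

ΔH ≈ −132 kJ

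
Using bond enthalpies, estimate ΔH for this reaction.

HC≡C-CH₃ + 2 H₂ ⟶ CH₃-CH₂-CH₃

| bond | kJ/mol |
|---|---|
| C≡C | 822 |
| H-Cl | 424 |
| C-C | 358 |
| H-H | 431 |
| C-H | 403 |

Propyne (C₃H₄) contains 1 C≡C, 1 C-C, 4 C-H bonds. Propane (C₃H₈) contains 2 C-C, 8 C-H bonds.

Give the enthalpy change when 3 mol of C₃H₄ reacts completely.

Bonds broken (reactants):
  C≡C: 1 × 822 = 822
  C-C: 1 × 358 = 358
  C-H: 4 × 403 = 1612
  H-H: 2 × 431 = 862
  Σ(broken) = 3654 kJ
Bonds formed (products):
  C-C: 2 × 358 = 716
  C-H: 8 × 403 = 3224
  Σ(formed) = 3940 kJ
ΔH = Σ(broken) − Σ(formed) = 3654 − 3940 = −286 kJ
For 3× the reaction as written: 3 × (−286) = −858 kJ

ΔH = −858 kJ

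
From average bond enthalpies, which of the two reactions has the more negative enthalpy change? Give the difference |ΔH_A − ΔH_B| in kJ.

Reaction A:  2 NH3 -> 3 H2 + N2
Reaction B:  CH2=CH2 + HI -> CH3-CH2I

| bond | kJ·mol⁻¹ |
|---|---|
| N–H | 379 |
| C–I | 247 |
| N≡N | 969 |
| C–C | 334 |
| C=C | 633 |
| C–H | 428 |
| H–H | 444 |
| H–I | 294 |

Reaction A:
  Bonds broken (reactants):
    N–H: 6 × 379 = 2274
    Σ(broken) = 2274 kJ
  Bonds formed (products):
    H–H: 3 × 444 = 1332
    N≡N: 1 × 969 = 969
    Σ(formed) = 2301 kJ
  ΔH_A = 2274 − 2301 = −27 kJ
Reaction B:
  Bonds broken (reactants):
    C–H: 4 × 428 = 1712
    C=C: 1 × 633 = 633
    H–I: 1 × 294 = 294
    Σ(broken) = 2639 kJ
  Bonds formed (products):
    C–C: 1 × 334 = 334
    C–H: 5 × 428 = 2140
    C–I: 1 × 247 = 247
    Σ(formed) = 2721 kJ
  ΔH_B = 2639 − 2721 = −82 kJ
ΔH_A − ΔH_B = +55 kJ, so reaction B has the more negative ΔH; |ΔH_A − ΔH_B| = 55 kJ.

Reaction B, by 55 kJ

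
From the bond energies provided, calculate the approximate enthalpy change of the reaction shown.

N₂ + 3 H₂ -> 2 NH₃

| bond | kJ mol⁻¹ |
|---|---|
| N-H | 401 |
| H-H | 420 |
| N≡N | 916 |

ΔH ≈ −230 kJ

Bonds broken (reactants):
  H-H: 3 × 420 = 1260
  N≡N: 1 × 916 = 916
  Σ(broken) = 2176 kJ
Bonds formed (products):
  N-H: 6 × 401 = 2406
  Σ(formed) = 2406 kJ
ΔH = Σ(broken) − Σ(formed) = 2176 − 2406 = −230 kJ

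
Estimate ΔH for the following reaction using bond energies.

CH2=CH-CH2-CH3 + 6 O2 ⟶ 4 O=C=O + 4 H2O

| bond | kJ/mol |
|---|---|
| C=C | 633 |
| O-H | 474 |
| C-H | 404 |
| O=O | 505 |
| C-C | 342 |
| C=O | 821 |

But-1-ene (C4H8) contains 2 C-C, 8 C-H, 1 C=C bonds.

Bonds broken (reactants):
  C-C: 2 × 342 = 684
  C-H: 8 × 404 = 3232
  C=C: 1 × 633 = 633
  O=O: 6 × 505 = 3030
  Σ(broken) = 7579 kJ
Bonds formed (products):
  C=O: 8 × 821 = 6568
  O-H: 8 × 474 = 3792
  Σ(formed) = 10360 kJ
ΔH = Σ(broken) − Σ(formed) = 7579 − 10360 = −2781 kJ

ΔH ≈ −2781 kJ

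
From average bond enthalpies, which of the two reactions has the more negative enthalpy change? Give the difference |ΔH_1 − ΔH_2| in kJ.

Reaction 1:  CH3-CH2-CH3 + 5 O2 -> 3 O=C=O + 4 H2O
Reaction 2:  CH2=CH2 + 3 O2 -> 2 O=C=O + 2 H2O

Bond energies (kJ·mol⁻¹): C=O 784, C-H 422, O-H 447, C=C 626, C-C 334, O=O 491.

Reaction 1:
  Bonds broken (reactants):
    C-C: 2 × 334 = 668
    C-H: 8 × 422 = 3376
    O=O: 5 × 491 = 2455
    Σ(broken) = 6499 kJ
  Bonds formed (products):
    C=O: 6 × 784 = 4704
    O-H: 8 × 447 = 3576
    Σ(formed) = 8280 kJ
  ΔH_1 = 6499 − 8280 = −1781 kJ
Reaction 2:
  Bonds broken (reactants):
    C-H: 4 × 422 = 1688
    C=C: 1 × 626 = 626
    O=O: 3 × 491 = 1473
    Σ(broken) = 3787 kJ
  Bonds formed (products):
    C=O: 4 × 784 = 3136
    O-H: 4 × 447 = 1788
    Σ(formed) = 4924 kJ
  ΔH_2 = 3787 − 4924 = −1137 kJ
ΔH_1 − ΔH_2 = −644 kJ, so reaction 1 has the more negative ΔH; |ΔH_1 − ΔH_2| = 644 kJ.

Reaction 1, by 644 kJ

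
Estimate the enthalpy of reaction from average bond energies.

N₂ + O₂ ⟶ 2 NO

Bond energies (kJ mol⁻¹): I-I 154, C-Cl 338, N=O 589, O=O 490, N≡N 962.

ΔH ≈ +274 kJ

Bonds broken (reactants):
  N≡N: 1 × 962 = 962
  O=O: 1 × 490 = 490
  Σ(broken) = 1452 kJ
Bonds formed (products):
  N=O: 2 × 589 = 1178
  Σ(formed) = 1178 kJ
ΔH = Σ(broken) − Σ(formed) = 1452 − 1178 = +274 kJ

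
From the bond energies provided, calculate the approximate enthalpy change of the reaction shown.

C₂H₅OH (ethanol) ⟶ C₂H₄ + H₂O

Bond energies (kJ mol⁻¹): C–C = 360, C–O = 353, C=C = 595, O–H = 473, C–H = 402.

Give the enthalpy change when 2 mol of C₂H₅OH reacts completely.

ΔH = +94 kJ

Bonds broken (reactants):
  C–C: 1 × 360 = 360
  C–H: 5 × 402 = 2010
  C–O: 1 × 353 = 353
  O–H: 1 × 473 = 473
  Σ(broken) = 3196 kJ
Bonds formed (products):
  C–H: 4 × 402 = 1608
  C=C: 1 × 595 = 595
  O–H: 2 × 473 = 946
  Σ(formed) = 3149 kJ
ΔH = Σ(broken) − Σ(formed) = 3196 − 3149 = +47 kJ
For 2× the reaction as written: 2 × (+47) = +94 kJ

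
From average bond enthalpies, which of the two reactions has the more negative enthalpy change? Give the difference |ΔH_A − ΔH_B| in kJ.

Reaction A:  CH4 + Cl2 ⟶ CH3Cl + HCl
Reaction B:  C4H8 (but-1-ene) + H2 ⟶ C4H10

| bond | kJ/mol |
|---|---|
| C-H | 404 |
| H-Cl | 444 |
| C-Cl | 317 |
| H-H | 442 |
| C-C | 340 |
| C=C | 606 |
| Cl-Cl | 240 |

Reaction A, by 17 kJ

Reaction A:
  Bonds broken (reactants):
    C-H: 4 × 404 = 1616
    Cl-Cl: 1 × 240 = 240
    Σ(broken) = 1856 kJ
  Bonds formed (products):
    C-Cl: 1 × 317 = 317
    C-H: 3 × 404 = 1212
    H-Cl: 1 × 444 = 444
    Σ(formed) = 1973 kJ
  ΔH_A = 1856 − 1973 = −117 kJ
Reaction B:
  Bonds broken (reactants):
    C-C: 2 × 340 = 680
    C-H: 8 × 404 = 3232
    C=C: 1 × 606 = 606
    H-H: 1 × 442 = 442
    Σ(broken) = 4960 kJ
  Bonds formed (products):
    C-C: 3 × 340 = 1020
    C-H: 10 × 404 = 4040
    Σ(formed) = 5060 kJ
  ΔH_B = 4960 − 5060 = −100 kJ
ΔH_A − ΔH_B = −17 kJ, so reaction A has the more negative ΔH; |ΔH_A − ΔH_B| = 17 kJ.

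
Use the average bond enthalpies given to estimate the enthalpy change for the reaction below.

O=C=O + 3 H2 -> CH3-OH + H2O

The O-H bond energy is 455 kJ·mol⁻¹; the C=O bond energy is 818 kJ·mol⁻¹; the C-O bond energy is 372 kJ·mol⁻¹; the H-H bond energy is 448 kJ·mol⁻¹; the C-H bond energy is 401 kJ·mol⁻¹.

ΔH ≈ +40 kJ

Bonds broken (reactants):
  C=O: 2 × 818 = 1636
  H-H: 3 × 448 = 1344
  Σ(broken) = 2980 kJ
Bonds formed (products):
  C-H: 3 × 401 = 1203
  C-O: 1 × 372 = 372
  O-H: 3 × 455 = 1365
  Σ(formed) = 2940 kJ
ΔH = Σ(broken) − Σ(formed) = 2980 − 2940 = +40 kJ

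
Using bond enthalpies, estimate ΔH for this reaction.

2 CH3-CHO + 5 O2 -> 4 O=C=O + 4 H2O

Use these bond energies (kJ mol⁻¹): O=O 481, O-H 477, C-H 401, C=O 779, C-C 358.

ΔH ≈ −2161 kJ

Bonds broken (reactants):
  C-C: 2 × 358 = 716
  C-H: 8 × 401 = 3208
  C=O: 2 × 779 = 1558
  O=O: 5 × 481 = 2405
  Σ(broken) = 7887 kJ
Bonds formed (products):
  C=O: 8 × 779 = 6232
  O-H: 8 × 477 = 3816
  Σ(formed) = 10048 kJ
ΔH = Σ(broken) − Σ(formed) = 7887 − 10048 = −2161 kJ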